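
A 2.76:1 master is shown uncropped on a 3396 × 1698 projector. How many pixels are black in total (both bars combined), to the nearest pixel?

2.76:1 (2.760) > 2:1 (2.000), so the master fills the width.
That makes the image 1230.4348 px tall (3396 / 2.760).
Leftover height: 1698 − 1230.4348 = 467.5652 px.
Across the 3396-px span: 467.5652 × 3396 ≈ 1587851 px.

1587851 pixels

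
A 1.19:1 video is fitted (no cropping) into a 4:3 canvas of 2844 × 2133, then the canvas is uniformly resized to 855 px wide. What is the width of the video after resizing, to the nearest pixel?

In the 2844×2133 frame the video fills the height: width = 2133 × 1.190 ≈ 2538.27 px.
Scaling 2844 → 855 is ×0.3006, so the width becomes 2538.27 × 0.3006 ≈ 763.09 px.

763 px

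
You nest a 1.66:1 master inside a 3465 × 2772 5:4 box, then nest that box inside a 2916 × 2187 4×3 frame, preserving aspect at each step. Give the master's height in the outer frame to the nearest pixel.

1.66:1 in 3465×2772: fills the width, so the master is 3465.00 × 2087.35.
The 5:4 canvas is height-limited in 2916×2187, giving 2733.75 × 2187.00; scale factor 0.7890.
So the master's height is 2087.35 × 0.7890 ≈ 1646.84.

1647 px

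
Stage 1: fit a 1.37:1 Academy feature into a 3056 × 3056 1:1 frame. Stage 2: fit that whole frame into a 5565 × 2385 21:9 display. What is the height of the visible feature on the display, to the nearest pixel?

1741 px

1.37:1 Academy in 3056×3056: fills the width, so the feature is 3056.00 × 2230.66.
The 1:1 canvas is height-limited in 5565×2385, giving 2385.00 × 2385.00; scale factor 0.7804.
The feature scales with it: height 2230.66 × 0.7804 ≈ 1740.88.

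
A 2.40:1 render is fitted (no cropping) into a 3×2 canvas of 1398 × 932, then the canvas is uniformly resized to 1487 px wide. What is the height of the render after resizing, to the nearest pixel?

Fitted into 1398×932, the render spans the width; its height is 1398 / 2.400 ≈ 582.50 px.
Scaling 1398 → 1487 is ×1.0637, so the height becomes 582.50 × 1.0637 ≈ 619.58 px.

620 px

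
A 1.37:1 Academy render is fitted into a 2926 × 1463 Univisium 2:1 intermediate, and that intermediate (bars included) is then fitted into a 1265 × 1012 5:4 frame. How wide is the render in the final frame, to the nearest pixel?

867 px

First fit — 1.37:1 Academy into 2926×1463 spans the height: 2004.31 × 1463.00.
Univisium 2:1 in 1265×1012: fills the width, so the intermediate becomes 1265.00 × 632.50 — a scale of ×0.4323.
The render scales with it: width 2004.31 × 0.4323 ≈ 866.52.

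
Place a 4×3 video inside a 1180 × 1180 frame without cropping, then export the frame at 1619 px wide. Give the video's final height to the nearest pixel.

In the 1180×1180 frame the video fills the width: height = 1180 × 3/4 ≈ 885.00 px.
Resizing to 1619 px wide multiplies everything by 1.3720: 885.00 → 1214.25 px.

1214 px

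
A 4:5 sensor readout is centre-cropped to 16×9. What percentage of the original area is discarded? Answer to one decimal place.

The width stays; only height is cut (since 16×9 is wider than 4:5).
Area ratio = (0.800)/(1.778) = 45.00%; the remaining 55.00% is cropped out.

55.0%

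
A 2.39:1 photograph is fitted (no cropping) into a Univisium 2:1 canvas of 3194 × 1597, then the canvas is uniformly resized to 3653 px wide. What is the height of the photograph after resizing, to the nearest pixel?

1528 px

At 3194×1597 the photograph is width-limited, so height = 3194 / 2.390 ≈ 1336.40 px.
The frame scales by 3653/3194 = 1.1437; 1336.40 × 1.1437 ≈ 1528.45 px.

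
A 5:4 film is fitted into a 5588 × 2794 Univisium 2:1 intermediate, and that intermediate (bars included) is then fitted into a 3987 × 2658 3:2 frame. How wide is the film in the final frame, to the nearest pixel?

2492 px

5:4 in 5588×2794: fills the height, so the film is 3492.50 × 2794.00.
The Univisium 2:1 canvas is width-limited in 3987×2658, giving 3987.00 × 1993.50; scale factor 0.7135.
Applying the same ×0.7135: 3492.50 → 2491.88.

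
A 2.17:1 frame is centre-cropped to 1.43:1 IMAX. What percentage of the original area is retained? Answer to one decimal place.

65.9%

The height stays; only width is cut (since 1.43:1 IMAX is narrower than 2.17:1).
Fraction kept = (1.430)/(2.170) ≈ 65.90%.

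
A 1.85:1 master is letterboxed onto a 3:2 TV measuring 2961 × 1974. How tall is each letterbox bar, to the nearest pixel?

1.85:1 (1.850) > 3:2 (1.500), so the master fills the width.
The master is 2961 / 1.850 ≈ 1600.54 px tall.
1974 − 1600.54 = 373.46 px of bars (186.73 each).

187 px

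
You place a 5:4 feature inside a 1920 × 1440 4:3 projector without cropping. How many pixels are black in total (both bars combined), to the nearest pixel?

172800 pixels

5:4 (1.250) < 4:3 (1.333), so the feature fills the height.
Content width = 1440 × 5/4 ≈ 1800.0000 px.
Black = 1920 − 1800.0000 = 120.0000 px.
That's 120.0000 × 1440 ≈ 172800 black pixels.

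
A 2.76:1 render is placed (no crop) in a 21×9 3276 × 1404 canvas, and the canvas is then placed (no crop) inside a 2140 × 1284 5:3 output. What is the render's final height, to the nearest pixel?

775 px

First fit — 2.76:1 into 3276×1404 spans the width: 3276.00 × 1186.96.
Second fit — the 21×9 canvas into 2140×1284 spans the width: 2140.00 × 917.14 (×0.6532 from 3276×1404).
The render scales with it: height 1186.96 × 0.6532 ≈ 775.36.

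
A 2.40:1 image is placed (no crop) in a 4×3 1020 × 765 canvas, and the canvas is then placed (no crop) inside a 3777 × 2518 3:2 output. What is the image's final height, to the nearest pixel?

1399 px

2.40:1 in 1020×765: fills the width, so the image is 1020.00 × 425.00.
4×3 in 3777×2518: fills the height, so the intermediate becomes 3357.33 × 2518.00 — a scale of ×3.2915.
The image scales with it: height 425.00 × 3.2915 ≈ 1398.89.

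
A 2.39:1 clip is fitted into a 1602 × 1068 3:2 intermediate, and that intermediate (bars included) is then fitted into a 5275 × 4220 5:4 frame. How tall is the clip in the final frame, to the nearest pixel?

2207 px

2.39:1 in 1602×1068: fills the width, so the clip is 1602.00 × 670.29.
Second fit — the 3:2 canvas into 5275×4220 spans the width: 5275.00 × 3516.67 (×3.2928 from 1602×1068).
So the clip's height is 670.29 × 3.2928 ≈ 2207.11.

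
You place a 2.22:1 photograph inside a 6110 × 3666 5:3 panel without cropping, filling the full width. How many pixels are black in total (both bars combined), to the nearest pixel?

5582999 pixels

Content height = 6110 / 2.220 ≈ 2752.2523 px.
3666 − 2752.2523 = 913.7477 px of bars.
Bar area = 913.7477 × 6110 ≈ 5582999 px.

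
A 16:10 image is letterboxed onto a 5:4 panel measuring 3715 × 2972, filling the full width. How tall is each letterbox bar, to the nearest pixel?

The image is 3715 × 10/16 ≈ 2321.88 px tall.
Leftover height: 2972 − 2321.88 = 650.12 px → 325.06 each side.

325 px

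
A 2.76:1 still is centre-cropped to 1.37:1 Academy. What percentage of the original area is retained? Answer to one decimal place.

Going from 2.76:1 to 1.37:1 Academy means cutting width while keeping height.
(1.370)/(2.760) ≈ 0.496 of the area survives.

49.6%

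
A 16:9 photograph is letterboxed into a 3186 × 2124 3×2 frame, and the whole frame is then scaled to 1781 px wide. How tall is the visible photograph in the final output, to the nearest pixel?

1002 px

In the 3186×2124 frame the photograph fills the width: height = 3186 × 9/16 ≈ 1792.12 px.
The frame scales by 1781/3186 = 0.5590; 1792.12 × 0.5590 ≈ 1001.81 px.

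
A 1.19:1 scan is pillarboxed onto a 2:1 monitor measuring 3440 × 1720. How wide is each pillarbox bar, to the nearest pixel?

697 px

1.19:1 is narrower than 2:1, so it spans the full height.
The scan is 1720 × 1.190 ≈ 2046.80 px wide.
Leftover width: 3440 − 2046.80 = 1393.20 px → 696.60 each side.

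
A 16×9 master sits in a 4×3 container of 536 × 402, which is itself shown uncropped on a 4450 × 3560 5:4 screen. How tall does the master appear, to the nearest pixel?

2503 px

Inside the 536×402 canvas the master is width-limited at 536.00 × 301.50.
Second fit — the 4×3 canvas into 4450×3560 spans the width: 4450.00 × 3337.50 (×8.3022 from 536×402).
So the master's height is 301.50 × 8.3022 ≈ 2503.12.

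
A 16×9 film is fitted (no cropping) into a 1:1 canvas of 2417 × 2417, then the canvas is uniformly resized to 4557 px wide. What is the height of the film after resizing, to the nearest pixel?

2563 px

At 2417×2417 the film is width-limited, so height = 2417 × 9/16 ≈ 1359.56 px.
The frame scales by 4557/2417 = 1.8854; 1359.56 × 1.8854 ≈ 2563.31 px.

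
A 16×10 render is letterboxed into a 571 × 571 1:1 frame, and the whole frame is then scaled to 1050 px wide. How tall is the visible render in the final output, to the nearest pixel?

In the 571×571 frame the render fills the width: height = 571 × 10/16 ≈ 356.88 px.
Scaling 571 → 1050 is ×1.8389, so the height becomes 356.88 × 1.8389 ≈ 656.25 px.

656 px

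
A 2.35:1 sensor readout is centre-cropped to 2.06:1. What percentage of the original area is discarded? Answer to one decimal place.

12.3%

2.06:1 is narrower than 2.35:1, so the crop keeps the full height and trims the width.
Fraction kept = (2.060)/(2.350) ≈ 87.66%, so 12.34% is lost.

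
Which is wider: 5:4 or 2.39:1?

5:4 = 1.25 and 2.39; 2.39 > 1.25.

2.39:1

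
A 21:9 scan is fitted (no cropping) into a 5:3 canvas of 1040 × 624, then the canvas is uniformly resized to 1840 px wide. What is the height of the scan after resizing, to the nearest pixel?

789 px

At 1040×624 the scan is width-limited, so height = 1040 × 9/21 ≈ 445.71 px.
Resizing to 1840 px wide multiplies everything by 1.7692: 445.71 → 788.57 px.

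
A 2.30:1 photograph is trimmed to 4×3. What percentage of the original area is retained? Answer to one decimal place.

58.0%

4×3 is narrower than 2.30:1, so the crop keeps the full height and trims the width.
(1.333)/(2.300) ≈ 0.580 of the area survives.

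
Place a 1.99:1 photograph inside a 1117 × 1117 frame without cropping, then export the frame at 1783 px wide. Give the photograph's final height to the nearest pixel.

In the 1117×1117 frame the photograph fills the width: height = 1117 / 1.990 ≈ 561.31 px.
Scaling 1117 → 1783 is ×1.5962, so the height becomes 561.31 × 1.5962 ≈ 895.98 px.

896 px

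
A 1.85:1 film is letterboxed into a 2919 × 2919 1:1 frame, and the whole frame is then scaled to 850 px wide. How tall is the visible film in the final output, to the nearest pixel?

459 px

In the 2919×2919 frame the film fills the width: height = 2919 / 1.850 ≈ 1577.84 px.
The frame scales by 850/2919 = 0.2912; 1577.84 × 0.2912 ≈ 459.46 px.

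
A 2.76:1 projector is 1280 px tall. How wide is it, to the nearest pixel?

3533 px

Width = 1280 × 2.760 = 3532.80.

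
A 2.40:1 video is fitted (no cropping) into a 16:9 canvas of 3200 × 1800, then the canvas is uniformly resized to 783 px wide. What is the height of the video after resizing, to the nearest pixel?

Fitted into 3200×1800, the video spans the width; its height is 3200 / 2.400 ≈ 1333.33 px.
Resizing to 783 px wide multiplies everything by 0.2447: 1333.33 → 326.25 px.

326 px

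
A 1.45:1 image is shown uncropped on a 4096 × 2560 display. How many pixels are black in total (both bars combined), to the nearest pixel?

983040 pixels

Since 1.450 < 1.600, the image is height-limited.
The image is 2560 × 1.450 ≈ 3712.0000 px wide.
4096 − 3712.0000 = 384.0000 px of bars.
Across the 2560-px span: 384.0000 × 2560 ≈ 983040 px.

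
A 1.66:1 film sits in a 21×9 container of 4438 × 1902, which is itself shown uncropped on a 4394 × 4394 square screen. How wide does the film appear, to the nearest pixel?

3126 px

Inside the 4438×1902 canvas the film is height-limited at 3157.32 × 1902.00.
Second fit — the 21×9 canvas into 4394×4394 spans the width: 4394.00 × 1883.14 (×0.9901 from 4438×1902).
Applying the same ×0.9901: 3157.32 → 3126.02.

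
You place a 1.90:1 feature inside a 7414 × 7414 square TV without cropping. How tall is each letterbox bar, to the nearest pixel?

Since 1.900 > 1.000, the feature is width-limited.
The feature is 7414 / 1.900 ≈ 3902.11 px tall.
Black = 7414 − 3902.11 = 3511.89 px, or 1755.95 per bar.

1756 px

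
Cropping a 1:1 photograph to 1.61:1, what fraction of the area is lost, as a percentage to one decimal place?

37.9%

1.61:1 is wider than 1:1, so the crop keeps the full width and trims the height.
(1.000)/(1.610) ≈ 0.621 of the area survives, leaving 37.89% discarded.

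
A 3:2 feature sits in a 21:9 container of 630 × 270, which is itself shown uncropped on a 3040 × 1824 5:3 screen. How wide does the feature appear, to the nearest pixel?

1954 px

3:2 in 630×270: fills the height, so the feature is 405.00 × 270.00.
The 21:9 canvas is width-limited in 3040×1824, giving 3040.00 × 1302.86; scale factor 4.8254.
The feature scales with it: width 405.00 × 4.8254 ≈ 1954.29.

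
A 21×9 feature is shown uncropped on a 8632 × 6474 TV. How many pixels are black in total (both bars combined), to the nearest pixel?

21×9 (2.333) > 4×3 (1.333), so the feature fills the width.
Content height = 8632 × 9/21 ≈ 3699.4286 px.
Black = 6474 − 3699.4286 = 2774.5714 px.
Bar area = 2774.5714 × 8632 ≈ 23950101 px.

23950101 pixels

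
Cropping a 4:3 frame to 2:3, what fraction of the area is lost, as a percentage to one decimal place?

2:3 is narrower than 4:3, so the crop keeps the full height and trims the width.
(0.667)/(1.333) ≈ 0.500 of the area survives, leaving 50.00% discarded.

50.0%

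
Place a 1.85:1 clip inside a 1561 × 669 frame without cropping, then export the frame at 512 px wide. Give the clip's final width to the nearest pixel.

Fitted into 1561×669, the clip spans the height; its width is 669 × 1.850 ≈ 1237.65 px.
Resizing to 512 px wide multiplies everything by 0.3280: 1237.65 → 405.94 px.

406 px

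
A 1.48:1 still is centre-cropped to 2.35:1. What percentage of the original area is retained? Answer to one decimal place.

The width stays; only height is cut (since 2.35:1 is wider than 1.48:1).
Area ratio = (1.480)/(2.350) = 62.98% retained.

63.0%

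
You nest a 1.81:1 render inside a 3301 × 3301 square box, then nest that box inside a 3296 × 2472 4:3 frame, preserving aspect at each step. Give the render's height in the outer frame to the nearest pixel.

First fit — 1.81:1 into 3301×3301 spans the width: 3301.00 × 1823.76.
The square canvas is height-limited in 3296×2472, giving 2472.00 × 2472.00; scale factor 0.7489.
Applying the same ×0.7489: 1823.76 → 1365.75.

1366 px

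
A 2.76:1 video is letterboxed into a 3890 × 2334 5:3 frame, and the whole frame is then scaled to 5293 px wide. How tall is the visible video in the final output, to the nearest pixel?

1918 px

In the 3890×2334 frame the video fills the width: height = 3890 / 2.760 ≈ 1409.42 px.
Resizing to 5293 px wide multiplies everything by 1.3607: 1409.42 → 1917.75 px.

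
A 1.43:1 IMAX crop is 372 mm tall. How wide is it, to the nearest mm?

Width = 372 × 1.430 = 531.96.

532 mm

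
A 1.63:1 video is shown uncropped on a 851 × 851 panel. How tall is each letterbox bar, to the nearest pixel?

164 px

1.63:1 is wider than square, so it spans the full width.
That makes the image 522.09 px tall (851 / 1.630).
851 − 522.09 = 328.91 px of bars (164.46 each).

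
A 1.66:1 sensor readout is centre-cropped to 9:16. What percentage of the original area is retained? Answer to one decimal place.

Going from 1.66:1 to 9:16 means cutting width while keeping height.
(0.562)/(1.660) ≈ 0.339 of the area survives.

33.9%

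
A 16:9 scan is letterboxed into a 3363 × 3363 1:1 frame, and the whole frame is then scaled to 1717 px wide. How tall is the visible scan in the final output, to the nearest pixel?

In the 3363×3363 frame the scan fills the width: height = 3363 × 9/16 ≈ 1891.69 px.
The frame scales by 1717/3363 = 0.5106; 1891.69 × 0.5106 ≈ 965.81 px.

966 px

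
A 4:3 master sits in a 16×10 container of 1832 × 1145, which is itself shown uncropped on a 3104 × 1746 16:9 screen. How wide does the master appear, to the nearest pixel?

2328 px

4:3 in 1832×1145: fills the height, so the master is 1526.67 × 1145.00.
16×10 in 3104×1746: fills the height, so the intermediate becomes 2793.60 × 1746.00 — a scale of ×1.5249.
So the master's width is 1526.67 × 1.5249 ≈ 2328.00.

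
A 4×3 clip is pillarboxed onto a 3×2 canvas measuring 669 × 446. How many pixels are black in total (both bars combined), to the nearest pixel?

33153 pixels

4×3 is narrower than 3×2, so it spans the full height.
The clip is 446 × 4/3 ≈ 594.6667 px wide.
Leftover width: 669 − 594.6667 = 74.3333 px.
Bar area = 74.3333 × 446 ≈ 33153 px.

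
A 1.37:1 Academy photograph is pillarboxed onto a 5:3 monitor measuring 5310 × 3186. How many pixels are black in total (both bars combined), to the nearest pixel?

Since 1.370 < 1.667, the photograph is height-limited.
Content width = 3186 × 1.370 ≈ 4364.8200 px.
Black = 5310 − 4364.8200 = 945.1800 px.
Bar area = 945.1800 × 3186 ≈ 3011343 px.

3011343 pixels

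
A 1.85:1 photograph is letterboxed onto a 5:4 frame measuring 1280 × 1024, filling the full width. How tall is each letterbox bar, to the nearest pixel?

166 px

Content height = 1280 / 1.850 ≈ 691.89 px.
Leftover height: 1024 − 691.89 = 332.11 px → 166.05 each side.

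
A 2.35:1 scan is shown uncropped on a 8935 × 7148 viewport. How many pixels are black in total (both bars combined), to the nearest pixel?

2.35:1 is wider than 5:4, so it spans the full width.
That makes the image 3802.1277 px tall (8935 / 2.350).
Black = 7148 − 3802.1277 = 3345.8723 px.
That's 3345.8723 × 8935 ≈ 29895369 black pixels.

29895369 pixels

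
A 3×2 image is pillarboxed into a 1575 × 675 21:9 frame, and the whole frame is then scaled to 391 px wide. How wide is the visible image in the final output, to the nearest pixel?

251 px

In the 1575×675 frame the image fills the height: width = 675 × 3/2 ≈ 1012.50 px.
The frame scales by 391/1575 = 0.2483; 1012.50 × 0.2483 ≈ 251.36 px.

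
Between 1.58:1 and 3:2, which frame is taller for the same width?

1.58 and 3:2 = 1.5; 1.58 > 1.5. The smaller width-to-height ratio is the taller frame.

3:2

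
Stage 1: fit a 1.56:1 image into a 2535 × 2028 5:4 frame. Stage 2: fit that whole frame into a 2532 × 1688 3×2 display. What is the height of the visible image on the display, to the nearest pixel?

Inside the 2535×2028 canvas the image is width-limited at 2535.00 × 1625.00.
Second fit — the 5:4 canvas into 2532×1688 spans the height: 2110.00 × 1688.00 (×0.8323 from 2535×2028).
So the image's height is 1625.00 × 0.8323 ≈ 1352.56.

1353 px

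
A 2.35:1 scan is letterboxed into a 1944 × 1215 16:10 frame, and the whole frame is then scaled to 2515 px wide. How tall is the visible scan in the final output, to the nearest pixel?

1070 px

Fitted into 1944×1215, the scan spans the width; its height is 1944 / 2.350 ≈ 827.23 px.
The frame scales by 2515/1944 = 1.2937; 827.23 × 1.2937 ≈ 1070.21 px.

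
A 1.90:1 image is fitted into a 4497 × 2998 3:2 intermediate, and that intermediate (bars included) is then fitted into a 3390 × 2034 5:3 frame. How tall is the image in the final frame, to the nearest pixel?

1606 px

1.90:1 in 4497×2998: fills the width, so the image is 4497.00 × 2366.84.
Second fit — the 3:2 canvas into 3390×2034 spans the height: 3051.00 × 2034.00 (×0.6785 from 4497×2998).
Applying the same ×0.6785: 2366.84 → 1605.79.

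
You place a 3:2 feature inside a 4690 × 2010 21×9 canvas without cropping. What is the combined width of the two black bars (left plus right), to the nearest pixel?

1675 px

Since 1.500 < 2.333, the feature is height-limited.
Content width = 2010 × 3/2 ≈ 3015.00 px.
Black = 4690 − 3015.00 = 1675.00 px.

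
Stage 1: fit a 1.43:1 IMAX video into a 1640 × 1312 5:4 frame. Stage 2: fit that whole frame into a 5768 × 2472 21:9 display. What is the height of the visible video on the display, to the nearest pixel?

First fit — 1.43:1 IMAX into 1640×1312 spans the width: 1640.00 × 1146.85.
5:4 in 5768×2472: fills the height, so the intermediate becomes 3090.00 × 2472.00 — a scale of ×1.8841.
The video scales with it: height 1146.85 × 1.8841 ≈ 2160.84.

2161 px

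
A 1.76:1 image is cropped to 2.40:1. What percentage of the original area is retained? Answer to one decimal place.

73.3%

2.40:1 is wider than 1.76:1, so the crop keeps the full width and trims the height.
Area ratio = (1.760)/(2.400) = 73.33% retained.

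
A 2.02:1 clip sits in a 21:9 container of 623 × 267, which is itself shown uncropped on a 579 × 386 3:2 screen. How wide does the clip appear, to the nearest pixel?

501 px

2.02:1 in 623×267: fills the height, so the clip is 539.34 × 267.00.
The 21:9 canvas is width-limited in 579×386, giving 579.00 × 248.14; scale factor 0.9294.
The clip scales with it: width 539.34 × 0.9294 ≈ 501.25.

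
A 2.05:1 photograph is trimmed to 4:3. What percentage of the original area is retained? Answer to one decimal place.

65.0%

The height stays; only width is cut (since 4:3 is narrower than 2.05:1).
Area ratio = (1.333)/(2.050) = 65.04% retained.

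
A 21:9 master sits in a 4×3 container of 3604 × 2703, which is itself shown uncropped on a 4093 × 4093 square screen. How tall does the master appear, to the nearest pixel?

Inside the 3604×2703 canvas the master is width-limited at 3604.00 × 1544.57.
The 4×3 canvas is width-limited in 4093×4093, giving 4093.00 × 3069.75; scale factor 1.1357.
So the master's height is 1544.57 × 1.1357 ≈ 1754.14.

1754 px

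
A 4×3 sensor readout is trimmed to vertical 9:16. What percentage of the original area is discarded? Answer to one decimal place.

57.8%

The height stays; only width is cut (since vertical 9:16 is narrower than 4×3).
Area ratio = (0.562)/(1.333) = 42.19%; the remaining 57.81% is cropped out.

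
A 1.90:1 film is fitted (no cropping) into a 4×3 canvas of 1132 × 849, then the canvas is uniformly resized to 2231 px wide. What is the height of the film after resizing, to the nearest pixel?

1174 px

Fitted into 1132×849, the film spans the width; its height is 1132 / 1.900 ≈ 595.79 px.
The frame scales by 2231/1132 = 1.9708; 595.79 × 1.9708 ≈ 1174.21 px.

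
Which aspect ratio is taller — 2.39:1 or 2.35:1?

2.39 and 2.35; 2.39 > 2.35. The smaller width-to-height ratio is the taller frame.

2.35:1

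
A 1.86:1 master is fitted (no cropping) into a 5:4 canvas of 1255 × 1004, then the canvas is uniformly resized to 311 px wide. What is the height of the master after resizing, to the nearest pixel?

Fitted into 1255×1004, the master spans the width; its height is 1255 / 1.860 ≈ 674.73 px.
The frame scales by 311/1255 = 0.2478; 674.73 × 0.2478 ≈ 167.20 px.

167 px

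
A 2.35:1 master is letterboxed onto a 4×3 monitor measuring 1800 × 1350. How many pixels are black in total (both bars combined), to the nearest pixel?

2.35:1 is wider than 4×3, so it spans the full width.
Content height = 1800 / 2.350 ≈ 765.9574 px.
Black = 1350 − 765.9574 = 584.0426 px.
That's 584.0426 × 1800 ≈ 1051277 black pixels.

1051277 pixels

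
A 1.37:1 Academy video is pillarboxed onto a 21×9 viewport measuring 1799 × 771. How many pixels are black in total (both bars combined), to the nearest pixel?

572645 pixels

1.37:1 Academy (1.370) < 21×9 (2.333), so the video fills the height.
Content width = 771 × 1.370 ≈ 1056.2700 px.
1799 − 1056.2700 = 742.7300 px of bars.
Across the 771-px span: 742.7300 × 771 ≈ 572645 px.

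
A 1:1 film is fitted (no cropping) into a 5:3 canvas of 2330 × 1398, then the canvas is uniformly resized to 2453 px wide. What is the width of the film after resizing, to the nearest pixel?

Fitted into 2330×1398, the film spans the height; its width is 1398 × 1/1 ≈ 1398.00 px.
Scaling 2330 → 2453 is ×1.0528, so the width becomes 1398.00 × 1.0528 ≈ 1471.80 px.

1472 px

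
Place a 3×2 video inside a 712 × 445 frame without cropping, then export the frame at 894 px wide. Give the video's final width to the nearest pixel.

Fitted into 712×445, the video spans the height; its width is 445 × 3/2 ≈ 667.50 px.
Resizing to 894 px wide multiplies everything by 1.2556: 667.50 → 838.12 px.

838 px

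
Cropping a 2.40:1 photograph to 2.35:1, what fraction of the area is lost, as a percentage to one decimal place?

The height stays; only width is cut (since 2.35:1 is narrower than 2.40:1).
Area ratio = (2.350)/(2.400) = 97.92%; the remaining 2.08% is cropped out.

2.1%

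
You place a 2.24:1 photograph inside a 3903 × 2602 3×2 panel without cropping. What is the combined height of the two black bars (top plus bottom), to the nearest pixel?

Since 2.240 > 1.500, the photograph is width-limited.
Content height = 3903 / 2.240 ≈ 1742.41 px.
2602 − 1742.41 = 859.59 px of bars.

860 px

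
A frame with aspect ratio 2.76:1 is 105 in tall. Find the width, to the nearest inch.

Width = 105 × 2.760 = 289.80.

290 in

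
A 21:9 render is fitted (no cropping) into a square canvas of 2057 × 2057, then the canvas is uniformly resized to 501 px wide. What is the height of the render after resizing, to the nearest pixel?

At 2057×2057 the render is width-limited, so height = 2057 × 9/21 ≈ 881.57 px.
Scaling 2057 → 501 is ×0.2436, so the height becomes 881.57 × 0.2436 ≈ 214.71 px.

215 px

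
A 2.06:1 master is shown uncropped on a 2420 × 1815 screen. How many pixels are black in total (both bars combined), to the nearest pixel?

2.06:1 is wider than 4:3, so it spans the full width.
That makes the image 1174.7573 px tall (2420 / 2.060).
Black = 1815 − 1174.7573 = 640.2427 px.
That's 640.2427 × 2420 ≈ 1549387 black pixels.

1549387 pixels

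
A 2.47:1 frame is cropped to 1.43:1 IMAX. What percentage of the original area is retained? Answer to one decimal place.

57.9%

The height stays; only width is cut (since 1.43:1 IMAX is narrower than 2.47:1).
Fraction kept = (1.430)/(2.470) ≈ 57.89%.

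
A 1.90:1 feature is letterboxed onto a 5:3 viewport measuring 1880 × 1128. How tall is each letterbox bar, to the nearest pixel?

69 px

1.90:1 (1.900) > 5:3 (1.667), so the feature fills the width.
Content height = 1880 / 1.900 ≈ 989.47 px.
Black = 1128 − 989.47 = 138.53 px, or 69.26 per bar.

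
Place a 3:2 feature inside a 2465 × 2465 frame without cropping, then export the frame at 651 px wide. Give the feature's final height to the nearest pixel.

In the 2465×2465 frame the feature fills the width: height = 2465 × 2/3 ≈ 1643.33 px.
Resizing to 651 px wide multiplies everything by 0.2641: 1643.33 → 434.00 px.

434 px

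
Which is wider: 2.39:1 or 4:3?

2.39:1

2.39 and 4:3 = 1.333; 2.39 > 1.333.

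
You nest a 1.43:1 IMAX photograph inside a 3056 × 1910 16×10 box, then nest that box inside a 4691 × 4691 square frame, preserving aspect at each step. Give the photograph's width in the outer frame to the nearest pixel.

4193 px

First fit — 1.43:1 IMAX into 3056×1910 spans the height: 2731.30 × 1910.00.
16×10 in 4691×4691: fills the width, so the intermediate becomes 4691.00 × 2931.88 — a scale of ×1.5350.
The photograph scales with it: width 2731.30 × 1.5350 ≈ 4192.58.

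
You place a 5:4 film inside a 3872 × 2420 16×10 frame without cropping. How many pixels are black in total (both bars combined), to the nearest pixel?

2049740 pixels

Since 1.250 < 1.600, the film is height-limited.
The film is 2420 × 5/4 ≈ 3025.0000 px wide.
Black = 3872 − 3025.0000 = 847.0000 px.
That's 847.0000 × 2420 ≈ 2049740 black pixels.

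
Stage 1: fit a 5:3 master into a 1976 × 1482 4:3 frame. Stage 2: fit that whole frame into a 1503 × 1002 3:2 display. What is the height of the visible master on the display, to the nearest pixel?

First fit — 5:3 into 1976×1482 spans the width: 1976.00 × 1185.60.
4:3 in 1503×1002: fills the height, so the intermediate becomes 1336.00 × 1002.00 — a scale of ×0.6761.
The master scales with it: height 1185.60 × 0.6761 ≈ 801.60.

802 px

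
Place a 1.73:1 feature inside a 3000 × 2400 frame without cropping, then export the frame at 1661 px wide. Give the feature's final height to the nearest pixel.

960 px

At 3000×2400 the feature is width-limited, so height = 3000 / 1.730 ≈ 1734.10 px.
The frame scales by 1661/3000 = 0.5537; 1734.10 × 0.5537 ≈ 960.12 px.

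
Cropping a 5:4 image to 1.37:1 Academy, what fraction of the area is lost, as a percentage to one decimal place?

1.37:1 Academy is wider than 5:4, so the crop keeps the full width and trims the height.
(1.250)/(1.370) ≈ 0.912 of the area survives, leaving 8.76% discarded.

8.8%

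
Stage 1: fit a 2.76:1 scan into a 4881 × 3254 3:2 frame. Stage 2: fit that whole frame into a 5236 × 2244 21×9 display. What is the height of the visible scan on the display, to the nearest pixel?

Inside the 4881×3254 canvas the scan is width-limited at 4881.00 × 1768.48.
The 3:2 canvas is height-limited in 5236×2244, giving 3366.00 × 2244.00; scale factor 0.6896.
So the scan's height is 1768.48 × 0.6896 ≈ 1219.57.

1220 px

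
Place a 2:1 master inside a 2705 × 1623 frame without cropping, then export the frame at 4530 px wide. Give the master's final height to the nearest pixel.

At 2705×1623 the master is width-limited, so height = 2705 × 1/2 ≈ 1352.50 px.
The frame scales by 4530/2705 = 1.6747; 1352.50 × 1.6747 ≈ 2265.00 px.

2265 px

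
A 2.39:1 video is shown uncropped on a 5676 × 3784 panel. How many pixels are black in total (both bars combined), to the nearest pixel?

7998078 pixels

2.39:1 is wider than 3:2, so it spans the full width.
The video is 5676 / 2.390 ≈ 2374.8954 px tall.
Leftover height: 3784 − 2374.8954 = 1409.1046 px.
Across the 5676-px span: 1409.1046 × 5676 ≈ 7998078 px.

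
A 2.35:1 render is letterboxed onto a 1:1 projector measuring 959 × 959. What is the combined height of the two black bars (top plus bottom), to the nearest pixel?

551 px

Since 2.350 > 1.000, the render is width-limited.
The render is 959 / 2.350 ≈ 408.09 px tall.
959 − 408.09 = 550.91 px of bars.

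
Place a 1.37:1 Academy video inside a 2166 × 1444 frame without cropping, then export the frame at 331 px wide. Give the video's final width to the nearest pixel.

302 px

In the 2166×1444 frame the video fills the height: width = 1444 × 1.370 ≈ 1978.28 px.
Scaling 2166 → 331 is ×0.1528, so the width becomes 1978.28 × 0.1528 ≈ 302.31 px.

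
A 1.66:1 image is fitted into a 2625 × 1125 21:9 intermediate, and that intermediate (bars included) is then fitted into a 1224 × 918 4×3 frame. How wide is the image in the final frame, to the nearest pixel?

1.66:1 in 2625×1125: fills the height, so the image is 1867.50 × 1125.00.
21:9 in 1224×918: fills the width, so the intermediate becomes 1224.00 × 524.57 — a scale of ×0.4663.
The image scales with it: width 1867.50 × 0.4663 ≈ 870.79.

871 px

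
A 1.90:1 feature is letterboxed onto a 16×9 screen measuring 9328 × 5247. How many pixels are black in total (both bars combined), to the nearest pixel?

3148445 pixels

Since 1.900 > 1.778, the feature is width-limited.
Content height = 9328 / 1.900 ≈ 4909.4737 px.
Black = 5247 − 4909.4737 = 337.5263 px.
Bar area = 337.5263 × 9328 ≈ 3148445 px.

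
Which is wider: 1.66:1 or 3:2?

1.66:1

1.66 and 3:2 = 1.5; 1.66 > 1.5.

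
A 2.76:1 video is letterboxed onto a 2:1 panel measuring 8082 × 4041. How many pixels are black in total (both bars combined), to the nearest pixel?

2.76:1 (2.760) > 2:1 (2.000), so the video fills the width.
That makes the image 2928.2609 px tall (8082 / 2.760).
4041 − 2928.2609 = 1112.7391 px of bars.
Bar area = 1112.7391 × 8082 ≈ 8993158 px.

8993158 pixels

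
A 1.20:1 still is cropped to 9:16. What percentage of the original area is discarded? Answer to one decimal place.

53.1%

The height stays; only width is cut (since 9:16 is narrower than 1.20:1).
(0.562)/(1.200) ≈ 0.469 of the area survives, leaving 53.12% discarded.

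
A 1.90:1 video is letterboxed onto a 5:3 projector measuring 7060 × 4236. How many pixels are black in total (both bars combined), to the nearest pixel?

3672686 pixels

1.90:1 is wider than 5:3, so it spans the full width.
The video is 7060 / 1.900 ≈ 3715.7895 px tall.
4236 − 3715.7895 = 520.2105 px of bars.
That's 520.2105 × 7060 ≈ 3672686 black pixels.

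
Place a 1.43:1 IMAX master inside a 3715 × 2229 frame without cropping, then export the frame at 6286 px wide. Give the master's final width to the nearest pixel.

5393 px

Fitted into 3715×2229, the master spans the height; its width is 2229 × 1.430 ≈ 3187.47 px.
The frame scales by 6286/3715 = 1.6921; 3187.47 × 1.6921 ≈ 5393.39 px.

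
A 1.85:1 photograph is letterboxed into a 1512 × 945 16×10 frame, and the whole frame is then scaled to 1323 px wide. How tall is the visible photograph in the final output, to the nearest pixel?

In the 1512×945 frame the photograph fills the width: height = 1512 / 1.850 ≈ 817.30 px.
Scaling 1512 → 1323 is ×0.8750, so the height becomes 817.30 × 0.8750 ≈ 715.14 px.

715 px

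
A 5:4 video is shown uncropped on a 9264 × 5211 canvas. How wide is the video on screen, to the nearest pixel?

6514 px

5:4 is narrower than 16:9, so it spans the full height.
Content width = 5211 × 5/4 ≈ 6513.75 px.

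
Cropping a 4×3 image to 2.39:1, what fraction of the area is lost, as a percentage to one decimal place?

The width stays; only height is cut (since 2.39:1 is wider than 4×3).
Fraction kept = (1.333)/(2.390) ≈ 55.79%, so 44.21% is lost.

44.2%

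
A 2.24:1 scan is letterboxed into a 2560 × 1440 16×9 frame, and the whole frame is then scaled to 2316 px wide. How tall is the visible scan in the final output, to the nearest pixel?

At 2560×1440 the scan is width-limited, so height = 2560 / 2.240 ≈ 1142.86 px.
Scaling 2560 → 2316 is ×0.9047, so the height becomes 1142.86 × 0.9047 ≈ 1033.93 px.

1034 px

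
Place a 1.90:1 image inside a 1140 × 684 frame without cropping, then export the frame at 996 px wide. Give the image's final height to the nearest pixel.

At 1140×684 the image is width-limited, so height = 1140 / 1.900 ≈ 600.00 px.
Scaling 1140 → 996 is ×0.8737, so the height becomes 600.00 × 0.8737 ≈ 524.21 px.

524 px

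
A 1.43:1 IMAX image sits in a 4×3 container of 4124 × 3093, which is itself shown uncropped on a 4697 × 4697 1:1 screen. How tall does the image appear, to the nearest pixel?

3285 px

1.43:1 IMAX in 4124×3093: fills the width, so the image is 4124.00 × 2883.92.
Second fit — the 4×3 canvas into 4697×4697 spans the width: 4697.00 × 3522.75 (×1.1389 from 4124×3093).
The image scales with it: height 2883.92 × 1.1389 ≈ 3284.62.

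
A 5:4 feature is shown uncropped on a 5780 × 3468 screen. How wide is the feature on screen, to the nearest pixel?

4335 px

5:4 is narrower than 5:3, so it spans the full height.
The feature is 3468 × 5/4 ≈ 4335.00 px wide.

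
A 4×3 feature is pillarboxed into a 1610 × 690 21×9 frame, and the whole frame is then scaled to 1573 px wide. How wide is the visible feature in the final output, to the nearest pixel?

899 px

In the 1610×690 frame the feature fills the height: width = 690 × 4/3 ≈ 920.00 px.
Resizing to 1573 px wide multiplies everything by 0.9770: 920.00 → 898.86 px.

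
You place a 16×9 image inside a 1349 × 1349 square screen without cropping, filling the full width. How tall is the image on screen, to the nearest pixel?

759 px

That makes the image 758.81 px tall (1349 × 9/16).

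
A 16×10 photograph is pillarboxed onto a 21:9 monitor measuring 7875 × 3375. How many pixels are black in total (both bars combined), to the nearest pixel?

16×10 (1.600) < 21:9 (2.333), so the photograph fills the height.
The photograph is 3375 × 16/10 ≈ 5400.0000 px wide.
7875 − 5400.0000 = 2475.0000 px of bars.
Across the 3375-px span: 2475.0000 × 3375 ≈ 8353125 px.

8353125 pixels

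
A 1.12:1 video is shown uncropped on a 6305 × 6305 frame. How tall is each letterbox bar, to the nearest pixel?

338 px

1.12:1 is wider than square, so it spans the full width.
The video is 6305 / 1.120 ≈ 5629.46 px tall.
6305 − 5629.46 = 675.54 px of bars (337.77 each).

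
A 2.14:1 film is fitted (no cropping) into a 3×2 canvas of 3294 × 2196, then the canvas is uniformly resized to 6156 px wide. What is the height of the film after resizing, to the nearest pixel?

At 3294×2196 the film is width-limited, so height = 3294 / 2.140 ≈ 1539.25 px.
Scaling 3294 → 6156 is ×1.8689, so the height becomes 1539.25 × 1.8689 ≈ 2876.64 px.

2877 px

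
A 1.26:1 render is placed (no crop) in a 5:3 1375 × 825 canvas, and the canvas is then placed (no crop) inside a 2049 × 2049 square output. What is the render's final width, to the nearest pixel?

First fit — 1.26:1 into 1375×825 spans the height: 1039.50 × 825.00.
The 5:3 canvas is width-limited in 2049×2049, giving 2049.00 × 1229.40; scale factor 1.4902.
The render scales with it: width 1039.50 × 1.4902 ≈ 1549.04.

1549 px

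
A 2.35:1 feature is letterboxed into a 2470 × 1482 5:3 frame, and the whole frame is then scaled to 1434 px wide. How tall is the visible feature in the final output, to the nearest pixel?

610 px

At 2470×1482 the feature is width-limited, so height = 2470 / 2.350 ≈ 1051.06 px.
Resizing to 1434 px wide multiplies everything by 0.5806: 1051.06 → 610.21 px.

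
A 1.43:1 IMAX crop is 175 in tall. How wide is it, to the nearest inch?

175 × 1.430 = 250.25.

250 in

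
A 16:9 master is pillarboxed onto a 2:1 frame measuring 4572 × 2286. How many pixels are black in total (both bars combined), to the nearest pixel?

1161288 pixels

16:9 is narrower than 2:1, so it spans the full height.
That makes the image 4064.0000 px wide (2286 × 16/9).
4572 − 4064.0000 = 508.0000 px of bars.
Bar area = 508.0000 × 2286 ≈ 1161288 px.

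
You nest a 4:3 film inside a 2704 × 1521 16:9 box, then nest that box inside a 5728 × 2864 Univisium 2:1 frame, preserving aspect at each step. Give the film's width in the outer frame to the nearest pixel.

First fit — 4:3 into 2704×1521 spans the height: 2028.00 × 1521.00.
The 16:9 canvas is height-limited in 5728×2864, giving 5091.56 × 2864.00; scale factor 1.8830.
Applying the same ×1.8830: 2028.00 → 3818.67.

3819 px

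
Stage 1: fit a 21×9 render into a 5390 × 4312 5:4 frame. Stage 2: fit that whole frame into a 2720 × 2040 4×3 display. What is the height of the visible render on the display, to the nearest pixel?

1093 px

Inside the 5390×4312 canvas the render is width-limited at 5390.00 × 2310.00.
The 5:4 canvas is height-limited in 2720×2040, giving 2550.00 × 2040.00; scale factor 0.4731.
Applying the same ×0.4731: 2310.00 → 1092.86.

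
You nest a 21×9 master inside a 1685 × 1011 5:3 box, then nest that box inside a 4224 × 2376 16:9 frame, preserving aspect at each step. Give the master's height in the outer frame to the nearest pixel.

First fit — 21×9 into 1685×1011 spans the width: 1685.00 × 722.14.
Second fit — the 5:3 canvas into 4224×2376 spans the height: 3960.00 × 2376.00 (×2.3501 from 1685×1011).
So the master's height is 722.14 × 2.3501 ≈ 1697.14.

1697 px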